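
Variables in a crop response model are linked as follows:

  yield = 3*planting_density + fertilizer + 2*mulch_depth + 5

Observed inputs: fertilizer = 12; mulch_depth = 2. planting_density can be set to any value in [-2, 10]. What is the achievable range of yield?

Substituting into the yield equation gives yield = 3*planting_density + 21.
Linear in planting_density, so extremes are at the endpoints: planting_density = -2 gives yield = 15; planting_density = 10 gives yield = 51.

15 to 51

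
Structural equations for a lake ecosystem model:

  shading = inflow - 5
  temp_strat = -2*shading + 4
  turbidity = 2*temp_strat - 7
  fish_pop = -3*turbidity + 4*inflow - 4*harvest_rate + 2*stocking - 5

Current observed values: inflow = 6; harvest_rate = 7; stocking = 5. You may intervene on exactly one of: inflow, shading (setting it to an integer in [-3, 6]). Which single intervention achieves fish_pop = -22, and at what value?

set inflow = 4

Intervening on inflow: with other inputs at their observed values, fish_pop = 16*inflow - 86. Solving for -22 gives inflow = 4, within [-3, 6].
Intervening on shading: fish_pop = 12*shading - 2. Reaching -22 requires shading = -5/3, not an integer.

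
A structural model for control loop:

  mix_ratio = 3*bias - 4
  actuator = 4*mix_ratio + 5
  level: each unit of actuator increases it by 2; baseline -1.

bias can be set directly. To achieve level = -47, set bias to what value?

bias = -1

Substituting into the actuator equation gives actuator = 12*bias - 11.
Substituting into the level equation gives level = 24*bias - 23.
Solve 24*bias - 23 = -47: bias = (-47 + 23) / 24 = -1.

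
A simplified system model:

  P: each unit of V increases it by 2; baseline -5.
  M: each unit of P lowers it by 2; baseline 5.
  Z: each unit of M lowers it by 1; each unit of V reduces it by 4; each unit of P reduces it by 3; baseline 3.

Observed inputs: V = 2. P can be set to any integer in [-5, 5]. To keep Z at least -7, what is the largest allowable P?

P = -3

Intervening on P fixes its value directly, overriding its dependence on V.
Substituting into the Z equation gives Z = -P - 10.
Require -P - 10 ≥ -7, so P ≤ -3.
The largest integer in [-5, 5] satisfying this is -3.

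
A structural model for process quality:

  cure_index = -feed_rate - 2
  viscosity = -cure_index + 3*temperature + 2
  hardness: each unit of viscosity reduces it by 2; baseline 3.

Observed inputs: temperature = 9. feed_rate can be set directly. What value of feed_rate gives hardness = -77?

feed_rate = 9

Substituting into the viscosity equation gives viscosity = feed_rate + 31.
So hardness = -2*feed_rate - 59.
Solve -2*feed_rate - 59 = -77: feed_rate = (-77 + 59) / -2 = 9.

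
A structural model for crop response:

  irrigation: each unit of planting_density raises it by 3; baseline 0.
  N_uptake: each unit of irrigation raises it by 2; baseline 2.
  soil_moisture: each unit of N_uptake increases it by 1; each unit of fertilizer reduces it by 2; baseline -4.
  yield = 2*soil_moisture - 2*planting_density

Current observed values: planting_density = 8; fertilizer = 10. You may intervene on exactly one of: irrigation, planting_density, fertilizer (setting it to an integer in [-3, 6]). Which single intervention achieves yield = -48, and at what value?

set irrigation = 3

Intervening on irrigation: with other inputs at their observed values, yield = 4*irrigation - 60. Solving for -48 gives irrigation = 3, within [-3, 6].
Intervening on planting_density: yield = 10*planting_density - 44. Reaching -48 requires planting_density = -2/5, not an integer.
Intervening on fertilizer: yield = -4*fertilizer + 76. Reaching -48 requires fertilizer = 31, outside [-3, 6].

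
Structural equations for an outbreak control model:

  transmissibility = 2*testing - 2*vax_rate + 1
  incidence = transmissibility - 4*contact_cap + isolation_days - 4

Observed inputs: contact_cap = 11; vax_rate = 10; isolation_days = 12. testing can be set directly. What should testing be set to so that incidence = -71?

Substituting into the transmissibility equation gives transmissibility = 2*testing - 19.
Substituting into the incidence equation gives incidence = 2*testing - 55.
Solve 2*testing - 55 = -71: testing = (-71 + 55) / 2 = -8.

testing = -8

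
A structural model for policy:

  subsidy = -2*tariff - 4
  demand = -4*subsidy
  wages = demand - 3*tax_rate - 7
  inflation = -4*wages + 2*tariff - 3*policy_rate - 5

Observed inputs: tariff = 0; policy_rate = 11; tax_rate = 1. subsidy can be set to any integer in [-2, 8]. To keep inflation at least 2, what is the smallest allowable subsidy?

subsidy = 0

Intervening on subsidy fixes its value directly, overriding its dependence on tariff.
Substituting into the wages equation gives wages = -4*subsidy - 10.
Substituting into the inflation equation gives inflation = 16*subsidy + 2.
Require 16*subsidy + 2 ≥ 2, so subsidy ≥ 0.
The smallest integer in [-2, 8] satisfying this is 0.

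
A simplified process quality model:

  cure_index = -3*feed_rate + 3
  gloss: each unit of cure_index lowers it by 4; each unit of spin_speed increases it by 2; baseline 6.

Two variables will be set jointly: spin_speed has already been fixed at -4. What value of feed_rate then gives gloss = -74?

feed_rate = -5

With spin_speed held at -4:
Substituting into the gloss equation gives gloss = 12*feed_rate - 14.
Solve 12*feed_rate - 14 = -74: feed_rate = (-74 + 14) / 12 = -5.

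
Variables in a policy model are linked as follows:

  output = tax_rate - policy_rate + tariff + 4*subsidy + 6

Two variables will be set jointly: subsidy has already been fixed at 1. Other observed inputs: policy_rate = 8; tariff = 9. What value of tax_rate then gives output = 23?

tax_rate = 12

With subsidy held at 1:
Substituting into the output equation gives output = tax_rate + 11.
Solve tax_rate + 11 = 23: tax_rate = (23 - 11) / 1 = 12.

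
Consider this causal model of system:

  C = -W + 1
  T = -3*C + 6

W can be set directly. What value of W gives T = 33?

Substituting into the T equation gives T = 3*W + 3.
Solve 3*W + 3 = 33: W = (33 - 3) / 3 = 10.

W = 10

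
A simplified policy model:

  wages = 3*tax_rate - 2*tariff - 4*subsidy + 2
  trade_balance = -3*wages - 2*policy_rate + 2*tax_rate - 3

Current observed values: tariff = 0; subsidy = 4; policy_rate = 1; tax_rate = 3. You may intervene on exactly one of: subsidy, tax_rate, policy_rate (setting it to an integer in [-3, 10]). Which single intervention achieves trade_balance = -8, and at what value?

Intervening on subsidy: with other inputs at their observed values, trade_balance = 12*subsidy - 32. Solving for -8 gives subsidy = 2, within [-3, 10].
Intervening on tax_rate: trade_balance = -7*tax_rate + 37. Reaching -8 requires tax_rate = 45/7, not an integer.
Intervening on policy_rate: trade_balance = -2*policy_rate + 18. Reaching -8 requires policy_rate = 13, outside [-3, 10].

set subsidy = 2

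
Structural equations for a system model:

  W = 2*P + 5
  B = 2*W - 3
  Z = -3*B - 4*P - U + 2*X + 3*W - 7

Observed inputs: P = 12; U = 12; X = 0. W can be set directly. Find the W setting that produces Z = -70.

Intervening on W fixes its value directly, overriding its dependence on P.
Substituting into the Z equation gives Z = -3*W - 58.
Solve -3*W - 58 = -70: W = (-70 + 58) / -3 = 4.

W = 4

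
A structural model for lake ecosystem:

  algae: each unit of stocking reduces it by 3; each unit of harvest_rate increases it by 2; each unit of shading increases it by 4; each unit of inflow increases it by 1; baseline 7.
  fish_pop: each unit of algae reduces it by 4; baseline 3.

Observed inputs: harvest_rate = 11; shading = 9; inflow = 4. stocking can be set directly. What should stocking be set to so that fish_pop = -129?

Substituting into the algae equation gives algae = -3*stocking + 69.
Substituting into the fish_pop equation gives fish_pop = 12*stocking - 273.
Solve 12*stocking - 273 = -129: stocking = (-129 + 273) / 12 = 12.

stocking = 12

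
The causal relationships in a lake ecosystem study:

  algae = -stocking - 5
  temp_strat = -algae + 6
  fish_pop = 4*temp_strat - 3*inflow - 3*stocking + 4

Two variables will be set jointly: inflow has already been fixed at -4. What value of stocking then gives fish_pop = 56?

stocking = -4

With inflow held at -4:
Substituting into the temp_strat equation gives temp_strat = stocking + 11.
Substituting into the fish_pop equation gives fish_pop = stocking + 60.
Solve stocking + 60 = 56: stocking = (56 - 60) / 1 = -4.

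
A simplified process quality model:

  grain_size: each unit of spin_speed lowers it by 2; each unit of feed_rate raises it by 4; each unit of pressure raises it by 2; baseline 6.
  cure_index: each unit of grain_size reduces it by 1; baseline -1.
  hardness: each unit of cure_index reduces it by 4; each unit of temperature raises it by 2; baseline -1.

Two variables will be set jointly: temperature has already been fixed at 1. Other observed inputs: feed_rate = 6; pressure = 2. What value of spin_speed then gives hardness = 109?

spin_speed = 4

With temperature held at 1:
Substituting into the grain_size equation gives grain_size = -2*spin_speed + 34.
Substituting into the cure_index equation gives cure_index = 2*spin_speed - 35.
This gives hardness = -8*spin_speed + 141.
Solve -8*spin_speed + 141 = 109: spin_speed = (109 - 141) / -8 = 4.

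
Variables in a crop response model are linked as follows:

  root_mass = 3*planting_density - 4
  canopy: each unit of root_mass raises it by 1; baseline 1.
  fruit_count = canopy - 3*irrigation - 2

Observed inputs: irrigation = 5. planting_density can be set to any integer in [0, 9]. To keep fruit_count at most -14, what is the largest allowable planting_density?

planting_density = 2

Substituting into the canopy equation gives canopy = 3*planting_density - 3.
Substituting into the fruit_count equation gives fruit_count = 3*planting_density - 20.
Require 3*planting_density - 20 ≤ -14, so planting_density ≤ 2.
The largest integer in [0, 9] satisfying this is 2.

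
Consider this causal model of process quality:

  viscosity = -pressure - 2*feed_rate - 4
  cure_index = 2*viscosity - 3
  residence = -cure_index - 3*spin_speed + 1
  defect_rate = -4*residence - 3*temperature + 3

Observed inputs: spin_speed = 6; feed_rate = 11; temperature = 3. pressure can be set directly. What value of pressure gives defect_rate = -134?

Substituting into the viscosity equation gives viscosity = -pressure - 26.
Substituting into the cure_index equation gives cure_index = -2*pressure - 55.
residence becomes 2*pressure + 38.
defect_rate becomes -8*pressure - 158.
Solve -8*pressure - 158 = -134: pressure = (-134 + 158) / -8 = -3.

pressure = -3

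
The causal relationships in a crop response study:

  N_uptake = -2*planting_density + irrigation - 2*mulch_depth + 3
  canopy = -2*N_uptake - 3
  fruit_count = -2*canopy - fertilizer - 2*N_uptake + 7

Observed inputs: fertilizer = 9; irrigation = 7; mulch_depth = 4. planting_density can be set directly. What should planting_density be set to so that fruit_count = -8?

Substituting into the N_uptake equation gives N_uptake = -2*planting_density + 2.
Substituting into the canopy equation gives canopy = 4*planting_density - 7.
Substituting into the fruit_count equation gives fruit_count = -4*planting_density + 8.
Solve -4*planting_density + 8 = -8: planting_density = (-8 - 8) / -4 = 4.

planting_density = 4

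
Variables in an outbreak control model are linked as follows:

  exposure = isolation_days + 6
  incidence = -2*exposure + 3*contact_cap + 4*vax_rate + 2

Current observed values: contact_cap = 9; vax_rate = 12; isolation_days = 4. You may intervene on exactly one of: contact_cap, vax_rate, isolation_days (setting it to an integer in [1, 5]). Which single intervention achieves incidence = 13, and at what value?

Intervening on contact_cap: incidence = 3*contact_cap + 30. Reaching 13 requires contact_cap = -17/3, not an integer.
Intervening on vax_rate: with other inputs at their observed values, incidence = 4*vax_rate + 9. Solving for 13 gives vax_rate = 1, within [1, 5].
Intervening on isolation_days: incidence = -2*isolation_days + 65. Reaching 13 requires isolation_days = 26, outside [1, 5].

set vax_rate = 1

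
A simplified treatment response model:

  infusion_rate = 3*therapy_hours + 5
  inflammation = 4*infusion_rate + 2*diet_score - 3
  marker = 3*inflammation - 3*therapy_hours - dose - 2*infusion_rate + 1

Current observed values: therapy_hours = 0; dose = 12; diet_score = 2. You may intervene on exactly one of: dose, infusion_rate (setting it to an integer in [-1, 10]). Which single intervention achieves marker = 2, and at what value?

Intervening on dose: marker = -dose + 54. Reaching 2 requires dose = 52, outside [-1, 10].
Intervening on infusion_rate: with other inputs at their observed values, marker = 10*infusion_rate - 8. Solving for 2 gives infusion_rate = 1, within [-1, 10].

set infusion_rate = 1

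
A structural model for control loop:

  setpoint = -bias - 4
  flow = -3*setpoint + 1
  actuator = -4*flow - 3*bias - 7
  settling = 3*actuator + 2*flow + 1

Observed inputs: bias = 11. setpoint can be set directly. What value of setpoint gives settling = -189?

setpoint = -2

Intervening on setpoint fixes its value directly, overriding its dependence on bias.
Substituting into the actuator equation gives actuator = 12*setpoint - 44.
Substituting into the settling equation gives settling = 30*setpoint - 129.
Solve 30*setpoint - 129 = -189: setpoint = (-189 + 129) / 30 = -2.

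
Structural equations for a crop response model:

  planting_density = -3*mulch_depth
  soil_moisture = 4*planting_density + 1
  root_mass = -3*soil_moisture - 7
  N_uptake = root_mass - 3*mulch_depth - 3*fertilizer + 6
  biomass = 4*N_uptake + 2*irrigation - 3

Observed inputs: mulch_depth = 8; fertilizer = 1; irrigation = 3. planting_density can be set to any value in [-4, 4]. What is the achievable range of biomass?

-313 to 71

Intervening on planting_density fixes its value directly, overriding its dependence on mulch_depth.
Substituting into the root_mass equation gives root_mass = -12*planting_density - 10.
Substituting into the N_uptake equation gives N_uptake = -12*planting_density - 31.
biomass becomes -48*planting_density - 121.
Linear in planting_density, so extremes are at the endpoints: planting_density = -4 gives biomass = 71; planting_density = 4 gives biomass = -313.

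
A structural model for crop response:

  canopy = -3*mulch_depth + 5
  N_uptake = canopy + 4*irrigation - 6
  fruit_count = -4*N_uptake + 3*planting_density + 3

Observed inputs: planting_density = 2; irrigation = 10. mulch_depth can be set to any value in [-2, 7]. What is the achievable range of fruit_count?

-171 to -63

Substituting into the N_uptake equation gives N_uptake = -3*mulch_depth + 39.
Substituting into the fruit_count equation gives fruit_count = 12*mulch_depth - 147.
Linear in mulch_depth, so extremes are at the endpoints: mulch_depth = -2 gives fruit_count = -171; mulch_depth = 7 gives fruit_count = -63.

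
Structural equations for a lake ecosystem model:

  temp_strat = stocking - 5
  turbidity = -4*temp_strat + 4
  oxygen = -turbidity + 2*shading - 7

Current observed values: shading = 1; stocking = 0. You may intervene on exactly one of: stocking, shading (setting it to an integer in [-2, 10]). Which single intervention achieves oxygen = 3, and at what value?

set stocking = 8

Intervening on stocking: with other inputs at their observed values, oxygen = 4*stocking - 29. Solving for 3 gives stocking = 8, within [-2, 10].
Intervening on shading: oxygen = 2*shading - 31. Reaching 3 requires shading = 17, outside [-2, 10].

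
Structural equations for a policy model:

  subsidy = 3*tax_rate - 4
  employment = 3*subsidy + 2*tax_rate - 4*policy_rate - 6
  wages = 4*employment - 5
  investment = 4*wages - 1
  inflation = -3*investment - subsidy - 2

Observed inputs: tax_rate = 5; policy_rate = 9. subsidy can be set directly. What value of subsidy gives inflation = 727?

Intervening on subsidy fixes its value directly, overriding its dependence on tax_rate.
Substituting into the employment equation gives employment = 3*subsidy - 32.
Substituting into the wages equation gives wages = 12*subsidy - 133.
investment becomes 48*subsidy - 533.
So inflation = -145*subsidy + 1597.
Solve -145*subsidy + 1597 = 727: subsidy = (727 - 1597) / -145 = 6.

subsidy = 6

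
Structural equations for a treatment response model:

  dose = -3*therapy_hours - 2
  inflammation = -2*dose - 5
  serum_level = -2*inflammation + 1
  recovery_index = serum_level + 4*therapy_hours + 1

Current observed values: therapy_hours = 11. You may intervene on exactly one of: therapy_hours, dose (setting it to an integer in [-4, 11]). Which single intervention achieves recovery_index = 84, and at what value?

set dose = 7

Intervening on therapy_hours: recovery_index = -8*therapy_hours + 4. Reaching 84 requires therapy_hours = -10, outside [-4, 11].
Intervening on dose: with other inputs at their observed values, recovery_index = 4*dose + 56. Solving for 84 gives dose = 7, within [-4, 11].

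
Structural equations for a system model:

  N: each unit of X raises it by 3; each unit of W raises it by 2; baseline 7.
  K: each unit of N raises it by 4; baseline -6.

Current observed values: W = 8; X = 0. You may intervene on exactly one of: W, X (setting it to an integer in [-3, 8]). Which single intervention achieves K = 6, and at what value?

set W = -2

Intervening on W: with other inputs at their observed values, K = 8*W + 22. Solving for 6 gives W = -2, within [-3, 8].
Intervening on X: K = 12*X + 86. Reaching 6 requires X = -20/3, not an integer.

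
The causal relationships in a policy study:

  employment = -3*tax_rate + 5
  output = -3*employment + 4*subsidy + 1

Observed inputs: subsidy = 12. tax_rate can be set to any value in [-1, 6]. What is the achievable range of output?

Substituting into the output equation gives output = 9*tax_rate + 34.
Linear in tax_rate, so extremes are at the endpoints: tax_rate = -1 gives output = 25; tax_rate = 6 gives output = 88.

25 to 88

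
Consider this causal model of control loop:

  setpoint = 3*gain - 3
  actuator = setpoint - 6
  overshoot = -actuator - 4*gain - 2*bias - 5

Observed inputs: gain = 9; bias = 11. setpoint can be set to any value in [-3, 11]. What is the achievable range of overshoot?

Intervening on setpoint fixes its value directly, overriding its dependence on gain.
Substituting into the overshoot equation gives overshoot = -setpoint - 57.
Linear in setpoint, so extremes are at the endpoints: setpoint = -3 gives overshoot = -54; setpoint = 11 gives overshoot = -68.

-68 to -54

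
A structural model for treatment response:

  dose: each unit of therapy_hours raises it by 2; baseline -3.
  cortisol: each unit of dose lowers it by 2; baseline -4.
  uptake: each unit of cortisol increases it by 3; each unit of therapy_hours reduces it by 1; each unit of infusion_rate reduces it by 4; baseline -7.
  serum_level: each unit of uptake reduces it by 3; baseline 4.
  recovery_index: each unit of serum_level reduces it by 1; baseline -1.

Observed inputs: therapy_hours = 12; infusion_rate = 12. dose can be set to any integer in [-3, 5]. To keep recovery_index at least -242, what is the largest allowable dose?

Intervening on dose fixes its value directly, overriding its dependence on therapy_hours.
Substituting into the uptake equation gives uptake = -6*dose - 79.
So serum_level = 18*dose + 241.
Substituting into the recovery_index equation gives recovery_index = -18*dose - 242.
Require -18*dose - 242 ≥ -242, so dose ≤ 0.
The largest integer in [-3, 5] satisfying this is 0.

dose = 0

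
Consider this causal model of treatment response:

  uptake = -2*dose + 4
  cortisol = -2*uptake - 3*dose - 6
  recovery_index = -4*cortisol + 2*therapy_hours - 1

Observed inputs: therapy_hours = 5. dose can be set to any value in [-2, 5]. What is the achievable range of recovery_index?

45 to 73

Substituting into the cortisol equation gives cortisol = dose - 14.
Substituting into the recovery_index equation gives recovery_index = -4*dose + 65.
Linear in dose, so extremes are at the endpoints: dose = -2 gives recovery_index = 73; dose = 5 gives recovery_index = 45.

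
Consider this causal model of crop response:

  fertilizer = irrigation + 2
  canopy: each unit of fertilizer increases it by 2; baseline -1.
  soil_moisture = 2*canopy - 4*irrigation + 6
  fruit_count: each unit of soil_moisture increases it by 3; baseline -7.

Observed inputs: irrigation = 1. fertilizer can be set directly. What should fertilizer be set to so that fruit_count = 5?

Intervening on fertilizer fixes its value directly, overriding its dependence on irrigation.
Substituting into the soil_moisture equation gives soil_moisture = 4*fertilizer.
Substituting into the fruit_count equation gives fruit_count = 12*fertilizer - 7.
Solve 12*fertilizer - 7 = 5: fertilizer = (5 + 7) / 12 = 1.

fertilizer = 1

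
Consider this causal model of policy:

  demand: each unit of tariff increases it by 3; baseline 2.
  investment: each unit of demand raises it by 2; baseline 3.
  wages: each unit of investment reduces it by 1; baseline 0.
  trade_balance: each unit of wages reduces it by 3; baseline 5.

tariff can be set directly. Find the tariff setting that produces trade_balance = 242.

tariff = 12

Substituting into the investment equation gives investment = 6*tariff + 7.
Substituting into the wages equation gives wages = -6*tariff - 7.
Substituting into the trade_balance equation gives trade_balance = 18*tariff + 26.
Solve 18*tariff + 26 = 242: tariff = (242 - 26) / 18 = 12.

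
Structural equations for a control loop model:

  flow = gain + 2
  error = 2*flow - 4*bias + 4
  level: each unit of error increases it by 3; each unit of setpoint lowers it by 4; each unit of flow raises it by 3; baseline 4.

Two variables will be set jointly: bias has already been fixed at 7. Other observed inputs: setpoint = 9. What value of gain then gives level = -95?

gain = -1

With bias held at 7:
Substituting into the error equation gives error = 2*gain - 20.
Substituting into the level equation gives level = 9*gain - 86.
Solve 9*gain - 86 = -95: gain = (-95 + 86) / 9 = -1.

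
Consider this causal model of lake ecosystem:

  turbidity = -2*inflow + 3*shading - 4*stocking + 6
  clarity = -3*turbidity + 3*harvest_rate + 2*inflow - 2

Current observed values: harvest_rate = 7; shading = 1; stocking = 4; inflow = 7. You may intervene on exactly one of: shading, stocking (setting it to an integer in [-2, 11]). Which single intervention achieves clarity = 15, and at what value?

set shading = 10

Intervening on shading: with other inputs at their observed values, clarity = -9*shading + 105. Solving for 15 gives shading = 10, within [-2, 11].
Intervening on stocking: clarity = 12*stocking + 48. Reaching 15 requires stocking = -11/4, not an integer.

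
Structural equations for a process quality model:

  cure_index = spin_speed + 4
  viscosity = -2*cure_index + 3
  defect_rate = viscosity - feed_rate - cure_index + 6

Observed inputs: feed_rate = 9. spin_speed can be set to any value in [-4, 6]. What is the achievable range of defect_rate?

Substituting into the viscosity equation gives viscosity = -2*spin_speed - 5.
defect_rate becomes -3*spin_speed - 12.
Linear in spin_speed, so extremes are at the endpoints: spin_speed = -4 gives defect_rate = 0; spin_speed = 6 gives defect_rate = -30.

-30 to 0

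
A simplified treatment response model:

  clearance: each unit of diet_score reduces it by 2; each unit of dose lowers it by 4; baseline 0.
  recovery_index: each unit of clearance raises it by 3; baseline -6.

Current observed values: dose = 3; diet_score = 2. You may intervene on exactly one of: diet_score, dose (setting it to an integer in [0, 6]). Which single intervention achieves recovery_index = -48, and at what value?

Intervening on diet_score: with other inputs at their observed values, recovery_index = -6*diet_score - 42. Solving for -48 gives diet_score = 1, within [0, 6].
Intervening on dose: recovery_index = -12*dose - 18. Reaching -48 requires dose = 5/2, not an integer.

set diet_score = 1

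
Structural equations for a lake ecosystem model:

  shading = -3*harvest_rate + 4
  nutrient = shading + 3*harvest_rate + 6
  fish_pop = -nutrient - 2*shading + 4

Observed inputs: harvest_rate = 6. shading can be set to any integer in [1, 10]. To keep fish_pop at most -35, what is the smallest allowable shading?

shading = 5

Intervening on shading fixes its value directly, overriding its dependence on harvest_rate.
Substituting into the nutrient equation gives nutrient = shading + 24.
This gives fish_pop = -3*shading - 20.
Require -3*shading - 20 ≤ -35, so shading ≥ 5.
The smallest integer in [1, 10] satisfying this is 5.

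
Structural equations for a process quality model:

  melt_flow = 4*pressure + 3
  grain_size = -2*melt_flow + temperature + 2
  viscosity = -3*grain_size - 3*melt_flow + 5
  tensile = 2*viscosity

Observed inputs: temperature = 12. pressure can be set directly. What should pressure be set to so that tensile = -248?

Substituting into the grain_size equation gives grain_size = -8*pressure + 8.
Substituting into the viscosity equation gives viscosity = 12*pressure - 28.
Substituting into the tensile equation gives tensile = 24*pressure - 56.
Solve 24*pressure - 56 = -248: pressure = (-248 + 56) / 24 = -8.

pressure = -8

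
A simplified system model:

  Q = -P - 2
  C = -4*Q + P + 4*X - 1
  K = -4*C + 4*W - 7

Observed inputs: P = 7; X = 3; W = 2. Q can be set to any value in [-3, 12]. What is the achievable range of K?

-119 to 121

Intervening on Q fixes its value directly, overriding its dependence on P.
Substituting into the C equation gives C = -4*Q + 18.
K becomes 16*Q - 71.
Linear in Q, so extremes are at the endpoints: Q = -3 gives K = -119; Q = 12 gives K = 121.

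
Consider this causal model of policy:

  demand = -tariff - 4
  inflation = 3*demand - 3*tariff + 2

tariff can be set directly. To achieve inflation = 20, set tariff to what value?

Substituting into the inflation equation gives inflation = -6*tariff - 10.
Solve -6*tariff - 10 = 20: tariff = (20 + 10) / -6 = -5.

tariff = -5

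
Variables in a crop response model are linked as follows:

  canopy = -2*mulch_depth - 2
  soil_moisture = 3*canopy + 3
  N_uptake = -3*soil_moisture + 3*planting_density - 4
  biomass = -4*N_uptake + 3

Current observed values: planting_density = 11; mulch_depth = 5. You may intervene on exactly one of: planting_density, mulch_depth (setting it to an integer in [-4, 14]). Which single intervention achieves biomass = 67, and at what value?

Intervening on planting_density: biomass = -12*planting_density - 377. Reaching 67 requires planting_density = -37, outside [-4, 14].
Intervening on mulch_depth: with other inputs at their observed values, biomass = -72*mulch_depth - 149. Solving for 67 gives mulch_depth = -3, within [-4, 14].

set mulch_depth = -3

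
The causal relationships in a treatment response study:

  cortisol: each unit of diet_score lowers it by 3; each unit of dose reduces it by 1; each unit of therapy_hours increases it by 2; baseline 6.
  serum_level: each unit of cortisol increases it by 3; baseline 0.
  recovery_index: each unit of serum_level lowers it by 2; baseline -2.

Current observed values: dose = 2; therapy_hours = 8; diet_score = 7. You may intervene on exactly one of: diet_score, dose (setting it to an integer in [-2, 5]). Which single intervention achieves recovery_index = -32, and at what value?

set diet_score = 5

Intervening on diet_score: with other inputs at their observed values, recovery_index = 18*diet_score - 122. Solving for -32 gives diet_score = 5, within [-2, 5].
Intervening on dose: recovery_index = 6*dose - 8. Reaching -32 requires dose = -4, outside [-2, 5].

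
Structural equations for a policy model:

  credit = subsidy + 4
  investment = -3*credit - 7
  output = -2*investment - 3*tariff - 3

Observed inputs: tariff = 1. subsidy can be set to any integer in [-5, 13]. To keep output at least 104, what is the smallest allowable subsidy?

Substituting into the investment equation gives investment = -3*subsidy - 19.
Substituting into the output equation gives output = 6*subsidy + 32.
Require 6*subsidy + 32 ≥ 104, so subsidy ≥ 12.
The smallest integer in [-5, 13] satisfying this is 12.

subsidy = 12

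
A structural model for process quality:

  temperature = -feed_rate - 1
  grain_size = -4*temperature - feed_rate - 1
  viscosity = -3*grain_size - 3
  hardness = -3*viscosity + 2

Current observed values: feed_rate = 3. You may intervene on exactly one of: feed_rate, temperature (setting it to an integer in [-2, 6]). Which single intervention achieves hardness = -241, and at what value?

set temperature = 6

Intervening on feed_rate: hardness = 27*feed_rate + 38. Reaching -241 requires feed_rate = -31/3, not an integer.
Intervening on temperature: with other inputs at their observed values, hardness = -36*temperature - 25. Solving for -241 gives temperature = 6, within [-2, 6].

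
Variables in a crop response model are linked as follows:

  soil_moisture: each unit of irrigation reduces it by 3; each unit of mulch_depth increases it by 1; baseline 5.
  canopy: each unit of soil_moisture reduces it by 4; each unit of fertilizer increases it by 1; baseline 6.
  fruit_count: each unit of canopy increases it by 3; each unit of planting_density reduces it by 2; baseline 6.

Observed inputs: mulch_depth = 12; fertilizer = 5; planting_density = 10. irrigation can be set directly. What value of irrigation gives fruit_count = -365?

irrigation = -5

Substituting into the soil_moisture equation gives soil_moisture = -3*irrigation + 17.
This gives canopy = 12*irrigation - 57.
Substituting into the fruit_count equation gives fruit_count = 36*irrigation - 185.
Solve 36*irrigation - 185 = -365: irrigation = (-365 + 185) / 36 = -5.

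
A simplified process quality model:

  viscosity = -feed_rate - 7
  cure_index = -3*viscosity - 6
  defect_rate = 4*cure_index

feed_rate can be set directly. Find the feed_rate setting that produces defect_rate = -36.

Substituting into the cure_index equation gives cure_index = 3*feed_rate + 15.
Substituting into the defect_rate equation gives defect_rate = 12*feed_rate + 60.
Solve 12*feed_rate + 60 = -36: feed_rate = (-36 - 60) / 12 = -8.

feed_rate = -8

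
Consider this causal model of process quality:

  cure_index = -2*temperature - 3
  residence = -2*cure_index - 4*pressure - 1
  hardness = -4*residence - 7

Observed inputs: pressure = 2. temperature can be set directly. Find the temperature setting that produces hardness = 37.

Substituting into the residence equation gives residence = 4*temperature - 3.
Substituting into the hardness equation gives hardness = -16*temperature + 5.
Solve -16*temperature + 5 = 37: temperature = (37 - 5) / -16 = -2.

temperature = -2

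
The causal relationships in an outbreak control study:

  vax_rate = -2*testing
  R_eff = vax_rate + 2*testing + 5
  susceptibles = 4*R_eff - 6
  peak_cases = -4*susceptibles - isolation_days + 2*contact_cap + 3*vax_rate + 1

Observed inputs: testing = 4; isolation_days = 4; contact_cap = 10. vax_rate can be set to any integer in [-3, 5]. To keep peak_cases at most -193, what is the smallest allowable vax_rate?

Intervening on vax_rate fixes its value directly, overriding its dependence on testing.
Substituting into the R_eff equation gives R_eff = vax_rate + 13.
Substituting into the susceptibles equation gives susceptibles = 4*vax_rate + 46.
Substituting into the peak_cases equation gives peak_cases = -13*vax_rate - 167.
Require -13*vax_rate - 167 ≤ -193, so vax_rate ≥ 2.
The smallest integer in [-3, 5] satisfying this is 2.

vax_rate = 2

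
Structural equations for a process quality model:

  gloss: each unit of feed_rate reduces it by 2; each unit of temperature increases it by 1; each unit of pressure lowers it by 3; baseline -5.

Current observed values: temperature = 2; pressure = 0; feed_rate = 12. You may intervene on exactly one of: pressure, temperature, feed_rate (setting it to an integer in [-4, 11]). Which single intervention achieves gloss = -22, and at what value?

Intervening on pressure: gloss = -3*pressure - 27. Reaching -22 requires pressure = -5/3, not an integer.
Intervening on temperature: with other inputs at their observed values, gloss = temperature - 29. Solving for -22 gives temperature = 7, within [-4, 11].
Intervening on feed_rate: gloss = -2*feed_rate - 3. Reaching -22 requires feed_rate = 19/2, not an integer.

set temperature = 7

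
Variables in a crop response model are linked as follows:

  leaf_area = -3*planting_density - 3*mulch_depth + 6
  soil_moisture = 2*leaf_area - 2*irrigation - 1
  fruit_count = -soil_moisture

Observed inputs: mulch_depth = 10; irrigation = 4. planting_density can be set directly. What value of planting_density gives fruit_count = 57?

Substituting into the leaf_area equation gives leaf_area = -3*planting_density - 24.
soil_moisture becomes -6*planting_density - 57.
So fruit_count = 6*planting_density + 57.
Solve 6*planting_density + 57 = 57: planting_density = (57 - 57) / 6 = 0.

planting_density = 0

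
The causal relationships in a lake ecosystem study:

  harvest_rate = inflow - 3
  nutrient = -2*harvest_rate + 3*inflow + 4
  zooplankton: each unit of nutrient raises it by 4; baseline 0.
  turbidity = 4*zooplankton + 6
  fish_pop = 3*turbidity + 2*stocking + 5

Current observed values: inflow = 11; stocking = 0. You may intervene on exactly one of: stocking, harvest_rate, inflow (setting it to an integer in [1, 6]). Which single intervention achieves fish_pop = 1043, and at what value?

set stocking = 6

Intervening on stocking: with other inputs at their observed values, fish_pop = 2*stocking + 1031. Solving for 1043 gives stocking = 6, within [1, 6].
Intervening on harvest_rate: fish_pop = -96*harvest_rate + 1799. Reaching 1043 requires harvest_rate = 63/8, not an integer.
Intervening on inflow: fish_pop = 48*inflow + 503. Reaching 1043 requires inflow = 45/4, not an integer.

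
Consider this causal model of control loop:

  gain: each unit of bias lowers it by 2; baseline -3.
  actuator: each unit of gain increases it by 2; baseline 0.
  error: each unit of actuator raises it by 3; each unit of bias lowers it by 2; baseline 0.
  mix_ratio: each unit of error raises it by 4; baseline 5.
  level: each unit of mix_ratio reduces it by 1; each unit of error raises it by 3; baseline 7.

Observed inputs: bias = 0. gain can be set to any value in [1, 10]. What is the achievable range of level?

Intervening on gain fixes its value directly, overriding its dependence on bias.
Substituting into the error equation gives error = 6*gain.
mix_ratio becomes 24*gain + 5.
This gives level = -6*gain + 2.
Linear in gain, so extremes are at the endpoints: gain = 1 gives level = -4; gain = 10 gives level = -58.

-58 to -4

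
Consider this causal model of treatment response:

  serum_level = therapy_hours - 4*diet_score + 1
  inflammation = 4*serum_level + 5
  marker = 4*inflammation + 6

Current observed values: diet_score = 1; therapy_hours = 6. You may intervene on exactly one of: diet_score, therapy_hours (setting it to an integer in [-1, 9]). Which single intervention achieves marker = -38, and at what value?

Intervening on diet_score: marker = -64*diet_score + 138. Reaching -38 requires diet_score = 11/4, not an integer.
Intervening on therapy_hours: with other inputs at their observed values, marker = 16*therapy_hours - 22. Solving for -38 gives therapy_hours = -1, within [-1, 9].

set therapy_hours = -1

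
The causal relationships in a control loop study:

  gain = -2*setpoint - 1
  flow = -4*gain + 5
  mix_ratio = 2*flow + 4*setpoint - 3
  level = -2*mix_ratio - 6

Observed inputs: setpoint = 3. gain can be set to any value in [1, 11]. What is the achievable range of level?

-28 to 132

Intervening on gain fixes its value directly, overriding its dependence on setpoint.
Substituting into the mix_ratio equation gives mix_ratio = -8*gain + 19.
Substituting into the level equation gives level = 16*gain - 44.
Linear in gain, so extremes are at the endpoints: gain = 1 gives level = -28; gain = 11 gives level = 132.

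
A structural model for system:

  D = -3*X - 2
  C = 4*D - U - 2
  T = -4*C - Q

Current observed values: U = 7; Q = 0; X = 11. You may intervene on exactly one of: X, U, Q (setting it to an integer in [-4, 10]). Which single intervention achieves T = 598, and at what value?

set Q = -2

Intervening on X: T = 48*X + 68. Reaching 598 requires X = 265/24, not an integer.
Intervening on U: T = 4*U + 568. Reaching 598 requires U = 15/2, not an integer.
Intervening on Q: with other inputs at their observed values, T = -Q + 596. Solving for 598 gives Q = -2, within [-4, 10].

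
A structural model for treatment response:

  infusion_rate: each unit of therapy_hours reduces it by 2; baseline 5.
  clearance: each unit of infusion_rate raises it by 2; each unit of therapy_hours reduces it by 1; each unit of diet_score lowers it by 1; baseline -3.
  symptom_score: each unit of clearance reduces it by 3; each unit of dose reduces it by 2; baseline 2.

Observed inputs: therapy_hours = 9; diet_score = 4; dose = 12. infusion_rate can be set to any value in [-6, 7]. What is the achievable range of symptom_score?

Intervening on infusion_rate fixes its value directly, overriding its dependence on therapy_hours.
Substituting into the clearance equation gives clearance = 2*infusion_rate - 16.
This gives symptom_score = -6*infusion_rate + 26.
Linear in infusion_rate, so extremes are at the endpoints: infusion_rate = -6 gives symptom_score = 62; infusion_rate = 7 gives symptom_score = -16.

-16 to 62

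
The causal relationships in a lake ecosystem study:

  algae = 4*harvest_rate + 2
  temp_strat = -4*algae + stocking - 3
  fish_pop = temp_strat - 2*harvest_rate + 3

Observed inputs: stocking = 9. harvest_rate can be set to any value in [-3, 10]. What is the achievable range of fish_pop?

-179 to 55

Substituting into the temp_strat equation gives temp_strat = -16*harvest_rate - 2.
Substituting into the fish_pop equation gives fish_pop = -18*harvest_rate + 1.
Linear in harvest_rate, so extremes are at the endpoints: harvest_rate = -3 gives fish_pop = 55; harvest_rate = 10 gives fish_pop = -179.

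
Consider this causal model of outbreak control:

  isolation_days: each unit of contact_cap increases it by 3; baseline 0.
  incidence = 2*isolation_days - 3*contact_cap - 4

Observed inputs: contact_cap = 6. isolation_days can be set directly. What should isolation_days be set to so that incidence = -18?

Intervening on isolation_days fixes its value directly, overriding its dependence on contact_cap.
Substituting into the incidence equation gives incidence = 2*isolation_days - 22.
Solve 2*isolation_days - 22 = -18: isolation_days = (-18 + 22) / 2 = 2.

isolation_days = 2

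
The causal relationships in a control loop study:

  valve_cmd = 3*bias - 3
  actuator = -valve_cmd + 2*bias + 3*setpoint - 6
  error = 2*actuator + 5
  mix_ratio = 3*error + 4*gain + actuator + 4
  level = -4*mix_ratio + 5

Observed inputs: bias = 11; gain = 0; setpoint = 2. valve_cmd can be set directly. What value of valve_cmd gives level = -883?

Intervening on valve_cmd fixes its value directly, overriding its dependence on bias.
Substituting into the actuator equation gives actuator = -valve_cmd + 22.
Substituting into the error equation gives error = -2*valve_cmd + 49.
Substituting into the mix_ratio equation gives mix_ratio = -7*valve_cmd + 173.
This gives level = 28*valve_cmd - 687.
Solve 28*valve_cmd - 687 = -883: valve_cmd = (-883 + 687) / 28 = -7.

valve_cmd = -7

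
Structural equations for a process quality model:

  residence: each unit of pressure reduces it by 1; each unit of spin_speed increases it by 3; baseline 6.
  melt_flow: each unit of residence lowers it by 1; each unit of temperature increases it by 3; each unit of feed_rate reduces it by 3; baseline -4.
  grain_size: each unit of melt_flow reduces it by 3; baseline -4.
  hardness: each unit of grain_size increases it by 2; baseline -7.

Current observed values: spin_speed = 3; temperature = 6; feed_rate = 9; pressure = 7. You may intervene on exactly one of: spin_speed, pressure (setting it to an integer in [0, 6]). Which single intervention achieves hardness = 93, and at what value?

Intervening on spin_speed: with other inputs at their observed values, hardness = 18*spin_speed + 57. Solving for 93 gives spin_speed = 2, within [0, 6].
Intervening on pressure: hardness = -6*pressure + 153. Reaching 93 requires pressure = 10, outside [0, 6].

set spin_speed = 2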